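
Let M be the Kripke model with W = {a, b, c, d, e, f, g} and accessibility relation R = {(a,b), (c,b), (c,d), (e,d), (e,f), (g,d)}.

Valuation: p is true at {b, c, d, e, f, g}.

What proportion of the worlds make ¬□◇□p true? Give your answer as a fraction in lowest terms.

4/7

a: □◇□p is F. ✓
b: □◇□p is T. ✗
c: □◇□p is F. ✓
d: □◇□p is T. ✗
e: □◇□p is F. ✓
f: □◇□p is T. ✗
g: □◇□p is F. ✓
That's 4 of 7 worlds, so 4/7.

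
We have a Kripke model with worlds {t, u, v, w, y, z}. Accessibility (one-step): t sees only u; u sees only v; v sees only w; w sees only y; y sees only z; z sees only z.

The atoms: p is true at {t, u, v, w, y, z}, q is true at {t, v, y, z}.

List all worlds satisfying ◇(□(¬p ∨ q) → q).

t: successors {u}; □(¬p ∨ q) → q there: u:F. ✗
u: successors {v}; □(¬p ∨ q) → q there: v:T. ✓
v: successors {w}; □(¬p ∨ q) → q there: w:F. ✗
w: successors {y}; □(¬p ∨ q) → q there: y:T. ✓
y: successors {z}; □(¬p ∨ q) → q there: z:T. ✓
z: successors {z}; □(¬p ∨ q) → q there: z:T. ✓

{u, w, y, z}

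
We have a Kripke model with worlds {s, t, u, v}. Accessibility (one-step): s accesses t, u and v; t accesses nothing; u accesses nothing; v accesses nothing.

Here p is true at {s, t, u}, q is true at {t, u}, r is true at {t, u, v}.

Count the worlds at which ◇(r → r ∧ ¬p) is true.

s: successors {t, u, v}; r → r ∧ ¬p there: t:F, u:F, v:T. ✓
t: no successors, so ◇(r → r ∧ ¬p) fails. ✗
u: no successors, so ◇(r → r ∧ ¬p) fails. ✗
v: no successors, so ◇(r → r ∧ ¬p) fails. ✗
Satisfying worlds: {s}.

1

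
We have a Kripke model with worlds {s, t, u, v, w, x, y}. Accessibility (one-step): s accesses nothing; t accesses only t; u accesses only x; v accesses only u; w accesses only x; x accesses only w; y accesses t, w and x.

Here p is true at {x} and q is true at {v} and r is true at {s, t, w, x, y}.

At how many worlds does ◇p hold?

s: no successors, so ◇p fails. ✗
t: successors {t}; p there: t:F. ✗
u: successors {x}; p there: x:T. ✓
v: successors {u}; p there: u:F. ✗
w: successors {x}; p there: x:T. ✓
x: successors {w}; p there: w:F. ✗
y: successors {t, w, x}; p there: t:F, w:F, x:T. ✓
Satisfying worlds: {u, w, y}.

3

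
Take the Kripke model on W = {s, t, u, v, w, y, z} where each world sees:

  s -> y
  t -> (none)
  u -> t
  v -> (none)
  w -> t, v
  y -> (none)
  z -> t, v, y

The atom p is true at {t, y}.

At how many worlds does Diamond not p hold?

2

s: successors {y}; not p there: y:F. ✗
t: no successors, so Diamond not p fails. ✗
u: successors {t}; not p there: t:F. ✗
v: no successors, so Diamond not p fails. ✗
w: successors {t, v}; not p there: t:F, v:T. ✓
y: no successors, so Diamond not p fails. ✗
z: successors {t, v, y}; not p there: t:F, v:T, y:F. ✓
Satisfying worlds: {w, z}.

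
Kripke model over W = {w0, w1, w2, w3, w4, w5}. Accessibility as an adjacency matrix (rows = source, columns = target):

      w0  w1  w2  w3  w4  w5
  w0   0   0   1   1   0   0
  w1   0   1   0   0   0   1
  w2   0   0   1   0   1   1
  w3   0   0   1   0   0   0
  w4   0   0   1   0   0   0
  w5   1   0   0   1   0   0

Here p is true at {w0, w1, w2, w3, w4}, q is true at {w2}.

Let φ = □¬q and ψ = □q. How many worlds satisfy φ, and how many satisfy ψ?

For □¬q:
w0: successors {w2, w3}; ¬q there: w2:F, w3:T. ✗
w1: successors {w1, w5}; ¬q there: w1:T, w5:T. ✓
w2: successors {w2, w4, w5}; ¬q there: w2:F, w4:T, w5:T. ✗
w3: successors {w2}; ¬q there: w2:F. ✗
w4: successors {w2}; ¬q there: w2:F. ✗
w5: successors {w0, w3}; ¬q there: w0:T, w3:T. ✓
— 2 worlds.
For □q:
w0: successors {w2, w3}; q there: w2:T, w3:F. ✗
w1: successors {w1, w5}; q there: w1:F, w5:F. ✗
w2: successors {w2, w4, w5}; q there: w2:T, w4:F, w5:F. ✗
w3: successors {w2}; q there: w2:T. ✓
w4: successors {w2}; q there: w2:T. ✓
w5: successors {w0, w3}; q there: w0:F, w3:F. ✗
— 2 worlds.

2 and 2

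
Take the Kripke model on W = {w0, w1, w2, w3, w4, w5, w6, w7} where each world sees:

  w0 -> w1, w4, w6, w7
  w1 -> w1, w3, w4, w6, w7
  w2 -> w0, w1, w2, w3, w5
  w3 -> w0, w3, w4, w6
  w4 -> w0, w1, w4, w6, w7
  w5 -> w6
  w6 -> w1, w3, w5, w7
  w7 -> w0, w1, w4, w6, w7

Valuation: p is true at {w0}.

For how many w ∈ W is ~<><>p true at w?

1

w0: <><>p is T. ✗
w1: <><>p is T. ✗
w2: <><>p is T. ✗
w3: <><>p is T. ✗
w4: <><>p is T. ✗
w5: <><>p is F. ✓
w6: <><>p is T. ✗
w7: <><>p is T. ✗
Satisfying worlds: {w5}.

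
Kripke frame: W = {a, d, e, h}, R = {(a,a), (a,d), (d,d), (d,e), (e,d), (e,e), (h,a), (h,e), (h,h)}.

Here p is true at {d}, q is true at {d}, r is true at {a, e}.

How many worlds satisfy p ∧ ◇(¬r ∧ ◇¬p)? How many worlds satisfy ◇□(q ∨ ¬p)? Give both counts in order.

For p ∧ ◇(¬r ∧ ◇¬p):
a: p is F, ◇(¬r ∧ ◇¬p) is T. ✗
d: p is T, ◇(¬r ∧ ◇¬p) is T. ✓
e: p is F, ◇(¬r ∧ ◇¬p) is T. ✗
h: p is F, ◇(¬r ∧ ◇¬p) is T. ✗
— 1 world.
For ◇□(q ∨ ¬p):
a: successors {a, d}; □(q ∨ ¬p) there: a:T, d:T. ✓
d: successors {d, e}; □(q ∨ ¬p) there: d:T, e:T. ✓
e: successors {d, e}; □(q ∨ ¬p) there: d:T, e:T. ✓
h: successors {a, e, h}; □(q ∨ ¬p) there: a:T, e:T, h:T. ✓
— 4 worlds.

1 and 4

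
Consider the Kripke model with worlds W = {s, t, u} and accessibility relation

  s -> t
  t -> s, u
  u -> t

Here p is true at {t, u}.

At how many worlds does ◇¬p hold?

1

s: successors {t}; ¬p there: t:F. ✗
t: successors {s, u}; ¬p there: s:T, u:F. ✓
u: successors {t}; ¬p there: t:F. ✗
Satisfying worlds: {t}.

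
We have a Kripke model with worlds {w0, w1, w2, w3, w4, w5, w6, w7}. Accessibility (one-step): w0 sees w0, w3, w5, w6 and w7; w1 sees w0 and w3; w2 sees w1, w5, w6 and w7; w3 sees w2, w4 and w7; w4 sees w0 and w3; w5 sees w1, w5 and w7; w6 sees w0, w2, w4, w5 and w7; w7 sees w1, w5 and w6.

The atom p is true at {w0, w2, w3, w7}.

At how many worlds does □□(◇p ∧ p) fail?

8

w0: successors {w0, w3, w5, w6, w7}; □(◇p ∧ p) there: w0:F, w3:F, w5:F, w6:F, w7:F. ✗
w1: successors {w0, w3}; □(◇p ∧ p) there: w0:F, w3:F. ✗
w2: successors {w1, w5, w6, w7}; □(◇p ∧ p) there: w1:T, w5:F, w6:F, w7:F. ✗
w3: successors {w2, w4, w7}; □(◇p ∧ p) there: w2:F, w4:T, w7:F. ✗
w4: successors {w0, w3}; □(◇p ∧ p) there: w0:F, w3:F. ✗
w5: successors {w1, w5, w7}; □(◇p ∧ p) there: w1:T, w5:F, w7:F. ✗
w6: successors {w0, w2, w4, w5, w7}; □(◇p ∧ p) there: w0:F, w2:F, w4:T, w5:F, w7:F. ✗
w7: successors {w1, w5, w6}; □(◇p ∧ p) there: w1:T, w5:F, w6:F. ✗
Satisfying worlds: ∅.
So □□(◇p ∧ p) fails at the other 8 worlds.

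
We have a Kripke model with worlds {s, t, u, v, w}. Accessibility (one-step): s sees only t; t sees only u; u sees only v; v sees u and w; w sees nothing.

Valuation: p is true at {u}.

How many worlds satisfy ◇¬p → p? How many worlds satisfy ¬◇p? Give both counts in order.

For ◇¬p → p:
s: ◇¬p is T, p is F. ✗
t: ◇¬p is F, p is F. ✓
u: ◇¬p is T, p is T. ✓
v: ◇¬p is T, p is F. ✗
w: ◇¬p is F, p is F. ✓
— 3 worlds.
For ¬◇p:
s: ◇p is F. ✓
t: ◇p is T. ✗
u: ◇p is F. ✓
v: ◇p is T. ✗
w: ◇p is F. ✓
— 3 worlds.

3 and 3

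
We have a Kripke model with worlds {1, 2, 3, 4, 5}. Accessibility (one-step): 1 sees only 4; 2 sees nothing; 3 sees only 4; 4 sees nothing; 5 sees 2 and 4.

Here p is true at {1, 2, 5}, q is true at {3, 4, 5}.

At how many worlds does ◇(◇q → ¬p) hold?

1: successors {4}; ◇q → ¬p there: 4:T. ✓
2: no successors, so ◇(◇q → ¬p) fails. ✗
3: successors {4}; ◇q → ¬p there: 4:T. ✓
4: no successors, so ◇(◇q → ¬p) fails. ✗
5: successors {2, 4}; ◇q → ¬p there: 2:T, 4:T. ✓
Satisfying worlds: {1, 3, 5}.

3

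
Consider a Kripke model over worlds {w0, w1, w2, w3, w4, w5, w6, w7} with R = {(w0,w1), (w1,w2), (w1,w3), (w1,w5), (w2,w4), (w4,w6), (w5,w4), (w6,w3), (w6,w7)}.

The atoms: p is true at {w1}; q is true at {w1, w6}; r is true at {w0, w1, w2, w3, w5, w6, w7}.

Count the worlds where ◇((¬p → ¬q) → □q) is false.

3

w0: successors {w1}; (¬p → ¬q) → □q there: w1:F. ✗
w1: successors {w2, w3, w5}; (¬p → ¬q) → □q there: w2:F, w3:T, w5:F. ✓
w2: successors {w4}; (¬p → ¬q) → □q there: w4:T. ✓
w3: no successors, so ◇((¬p → ¬q) → □q) fails. ✗
w4: successors {w6}; (¬p → ¬q) → □q there: w6:T. ✓
w5: successors {w4}; (¬p → ¬q) → □q there: w4:T. ✓
w6: successors {w3, w7}; (¬p → ¬q) → □q there: w3:T, w7:T. ✓
w7: no successors, so ◇((¬p → ¬q) → □q) fails. ✗
Satisfying worlds: {w1, w2, w4, w5, w6}.
So ◇((¬p → ¬q) → □q) fails at the other 3 worlds.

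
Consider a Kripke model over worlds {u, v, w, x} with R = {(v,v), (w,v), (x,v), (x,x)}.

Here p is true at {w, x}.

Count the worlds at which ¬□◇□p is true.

3

u: □◇□p is T. ✗
v: □◇□p is F. ✓
w: □◇□p is F. ✓
x: □◇□p is F. ✓
Satisfying worlds: {v, w, x}.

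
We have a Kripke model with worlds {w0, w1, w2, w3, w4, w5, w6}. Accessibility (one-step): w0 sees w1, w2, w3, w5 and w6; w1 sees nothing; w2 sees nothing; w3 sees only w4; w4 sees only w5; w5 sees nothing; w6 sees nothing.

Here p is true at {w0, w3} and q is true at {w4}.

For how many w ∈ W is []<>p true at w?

4

w0: successors {w1, w2, w3, w5, w6}; <>p there: w1:F, w2:F, w3:F, w5:F, w6:F. ✗
w1: no successors, so []<>p holds vacuously. ✓
w2: no successors, so []<>p holds vacuously. ✓
w3: successors {w4}; <>p there: w4:F. ✗
w4: successors {w5}; <>p there: w5:F. ✗
w5: no successors, so []<>p holds vacuously. ✓
w6: no successors, so []<>p holds vacuously. ✓
Satisfying worlds: {w1, w2, w5, w6}.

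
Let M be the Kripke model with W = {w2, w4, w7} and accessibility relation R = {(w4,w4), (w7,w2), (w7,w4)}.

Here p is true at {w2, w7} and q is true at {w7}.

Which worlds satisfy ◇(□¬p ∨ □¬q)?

w2: no successors, so ◇(□¬p ∨ □¬q) fails. ✗
w4: successors {w4}; □¬p ∨ □¬q there: w4:T. ✓
w7: successors {w2, w4}; □¬p ∨ □¬q there: w2:T, w4:T. ✓

{w4, w7}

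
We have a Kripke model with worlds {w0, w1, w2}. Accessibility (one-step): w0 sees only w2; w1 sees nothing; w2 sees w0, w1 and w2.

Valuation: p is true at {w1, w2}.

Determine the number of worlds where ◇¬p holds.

w0: successors {w2}; ¬p there: w2:F. ✗
w1: no successors, so ◇¬p fails. ✗
w2: successors {w0, w1, w2}; ¬p there: w0:T, w1:F, w2:F. ✓
Satisfying worlds: {w2}.

1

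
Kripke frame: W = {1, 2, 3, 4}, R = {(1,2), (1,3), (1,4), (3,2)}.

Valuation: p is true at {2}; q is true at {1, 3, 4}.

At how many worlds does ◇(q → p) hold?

1: successors {2, 3, 4}; q → p there: 2:T, 3:F, 4:F. ✓
2: no successors, so ◇(q → p) fails. ✗
3: successors {2}; q → p there: 2:T. ✓
4: no successors, so ◇(q → p) fails. ✗
Satisfying worlds: {1, 3}.

2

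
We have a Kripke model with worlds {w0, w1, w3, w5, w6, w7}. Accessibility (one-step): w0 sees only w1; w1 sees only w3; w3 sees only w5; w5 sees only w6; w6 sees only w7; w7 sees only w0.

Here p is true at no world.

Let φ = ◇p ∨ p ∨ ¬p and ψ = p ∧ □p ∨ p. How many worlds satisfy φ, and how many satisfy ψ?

For ◇p ∨ p ∨ ¬p:
w0: ◇p ∨ p is F, ¬p is T. ✓
w1: ◇p ∨ p is F, ¬p is T. ✓
w3: ◇p ∨ p is F, ¬p is T. ✓
w5: ◇p ∨ p is F, ¬p is T. ✓
w6: ◇p ∨ p is F, ¬p is T. ✓
w7: ◇p ∨ p is F, ¬p is T. ✓
— 6 worlds.
For p ∧ □p ∨ p:
w0: p ∧ □p is F, p is F. ✗
w1: p ∧ □p is F, p is F. ✗
w3: p ∧ □p is F, p is F. ✗
w5: p ∧ □p is F, p is F. ✗
w6: p ∧ □p is F, p is F. ✗
w7: p ∧ □p is F, p is F. ✗
— 0 worlds.

6 and 0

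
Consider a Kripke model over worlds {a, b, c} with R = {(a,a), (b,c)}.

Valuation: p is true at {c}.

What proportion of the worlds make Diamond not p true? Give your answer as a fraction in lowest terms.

1/3

a: successors {a}; not p there: a:T. ✓
b: successors {c}; not p there: c:F. ✗
c: no successors, so Diamond not p fails. ✗
That's 1 of 3 worlds, so 1/3.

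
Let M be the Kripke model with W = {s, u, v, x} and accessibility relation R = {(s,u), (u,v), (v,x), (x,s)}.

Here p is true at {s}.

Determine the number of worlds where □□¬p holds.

3

s: successors {u}; □¬p there: u:T. ✓
u: successors {v}; □¬p there: v:T. ✓
v: successors {x}; □¬p there: x:F. ✗
x: successors {s}; □¬p there: s:T. ✓
Satisfying worlds: {s, u, x}.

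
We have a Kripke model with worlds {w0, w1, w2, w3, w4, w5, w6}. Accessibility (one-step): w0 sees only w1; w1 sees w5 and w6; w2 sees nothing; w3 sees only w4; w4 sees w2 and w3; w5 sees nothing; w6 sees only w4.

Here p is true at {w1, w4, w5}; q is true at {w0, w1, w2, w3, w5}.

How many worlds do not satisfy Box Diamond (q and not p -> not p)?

2

w0: successors {w1}; Diamond (q and not p -> not p) there: w1:T. ✓
w1: successors {w5, w6}; Diamond (q and not p -> not p) there: w5:F, w6:T. ✗
w2: no successors, so Box Diamond (q and not p -> not p) holds vacuously. ✓
w3: successors {w4}; Diamond (q and not p -> not p) there: w4:T. ✓
w4: successors {w2, w3}; Diamond (q and not p -> not p) there: w2:F, w3:T. ✗
w5: no successors, so Box Diamond (q and not p -> not p) holds vacuously. ✓
w6: successors {w4}; Diamond (q and not p -> not p) there: w4:T. ✓
Satisfying worlds: {w0, w2, w3, w5, w6}.
So Box Diamond (q and not p -> not p) fails at the other 2 worlds.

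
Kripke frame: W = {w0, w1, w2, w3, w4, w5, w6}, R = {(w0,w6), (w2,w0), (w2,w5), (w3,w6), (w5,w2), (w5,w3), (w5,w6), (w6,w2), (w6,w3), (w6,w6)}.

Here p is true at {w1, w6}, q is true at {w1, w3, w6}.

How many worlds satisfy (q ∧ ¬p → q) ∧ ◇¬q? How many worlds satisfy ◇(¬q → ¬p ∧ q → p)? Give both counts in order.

3 and 5

For (q ∧ ¬p → q) ∧ ◇¬q:
w0: q ∧ ¬p → q is T, ◇¬q is F. ✗
w1: q ∧ ¬p → q is T, ◇¬q is F. ✗
w2: q ∧ ¬p → q is T, ◇¬q is T. ✓
w3: q ∧ ¬p → q is T, ◇¬q is F. ✗
w4: q ∧ ¬p → q is T, ◇¬q is F. ✗
w5: q ∧ ¬p → q is T, ◇¬q is T. ✓
w6: q ∧ ¬p → q is T, ◇¬q is T. ✓
— 3 worlds.
For ◇(¬q → ¬p ∧ q → p):
w0: successors {w6}; ¬q → ¬p ∧ q → p there: w6:T. ✓
w1: no successors, so ◇(¬q → ¬p ∧ q → p) fails. ✗
w2: successors {w0, w5}; ¬q → ¬p ∧ q → p there: w0:T, w5:T. ✓
w3: successors {w6}; ¬q → ¬p ∧ q → p there: w6:T. ✓
w4: no successors, so ◇(¬q → ¬p ∧ q → p) fails. ✗
w5: successors {w2, w3, w6}; ¬q → ¬p ∧ q → p there: w2:T, w3:T, w6:T. ✓
w6: successors {w2, w3, w6}; ¬q → ¬p ∧ q → p there: w2:T, w3:T, w6:T. ✓
— 5 worlds.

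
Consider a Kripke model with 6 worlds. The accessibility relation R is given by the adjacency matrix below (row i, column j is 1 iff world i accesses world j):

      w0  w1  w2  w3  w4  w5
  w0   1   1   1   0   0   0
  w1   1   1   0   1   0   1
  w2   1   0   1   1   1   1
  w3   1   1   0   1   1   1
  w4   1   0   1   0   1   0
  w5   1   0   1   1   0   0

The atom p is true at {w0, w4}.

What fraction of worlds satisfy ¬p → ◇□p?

w0: ¬p is F, ◇□p is F. ✓
w1: ¬p is T, ◇□p is F. ✗
w2: ¬p is T, ◇□p is F. ✗
w3: ¬p is T, ◇□p is F. ✗
w4: ¬p is F, ◇□p is F. ✓
w5: ¬p is T, ◇□p is F. ✗
That's 2 of 6 worlds, so 2/6 = 1/3.

1/3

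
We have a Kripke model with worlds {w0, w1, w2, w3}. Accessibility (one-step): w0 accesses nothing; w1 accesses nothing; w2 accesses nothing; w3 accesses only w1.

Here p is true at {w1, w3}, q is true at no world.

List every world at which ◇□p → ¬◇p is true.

w0: ◇□p is F, ¬◇p is T. ✓
w1: ◇□p is F, ¬◇p is T. ✓
w2: ◇□p is F, ¬◇p is T. ✓
w3: ◇□p is T, ¬◇p is F. ✗

{w0, w1, w2}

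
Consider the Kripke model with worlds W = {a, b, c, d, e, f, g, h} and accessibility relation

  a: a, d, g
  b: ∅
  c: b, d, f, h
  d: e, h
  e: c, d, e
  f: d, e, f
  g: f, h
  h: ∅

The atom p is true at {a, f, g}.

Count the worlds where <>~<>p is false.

a: successors {a, d, g}; ~<>p there: a:F, d:T, g:F. ✓
b: no successors, so <>~<>p fails. ✗
c: successors {b, d, f, h}; ~<>p there: b:T, d:T, f:F, h:T. ✓
d: successors {e, h}; ~<>p there: e:T, h:T. ✓
e: successors {c, d, e}; ~<>p there: c:F, d:T, e:T. ✓
f: successors {d, e, f}; ~<>p there: d:T, e:T, f:F. ✓
g: successors {f, h}; ~<>p there: f:F, h:T. ✓
h: no successors, so <>~<>p fails. ✗
Satisfying worlds: {a, c, d, e, f, g}.
So <>~<>p fails at the other 2 worlds.

2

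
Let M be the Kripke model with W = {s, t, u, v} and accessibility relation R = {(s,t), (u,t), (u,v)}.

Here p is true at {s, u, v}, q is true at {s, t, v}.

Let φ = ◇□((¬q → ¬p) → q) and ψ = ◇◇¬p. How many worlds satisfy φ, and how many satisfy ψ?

For ◇□((¬q → ¬p) → q):
s: successors {t}; □((¬q → ¬p) → q) there: t:T. ✓
t: no successors, so ◇□((¬q → ¬p) → q) fails. ✗
u: successors {t, v}; □((¬q → ¬p) → q) there: t:T, v:T. ✓
v: no successors, so ◇□((¬q → ¬p) → q) fails. ✗
— 2 worlds.
For ◇◇¬p:
s: successors {t}; ◇¬p there: t:F. ✗
t: no successors, so ◇◇¬p fails. ✗
u: successors {t, v}; ◇¬p there: t:F, v:F. ✗
v: no successors, so ◇◇¬p fails. ✗
— 0 worlds.

2 and 0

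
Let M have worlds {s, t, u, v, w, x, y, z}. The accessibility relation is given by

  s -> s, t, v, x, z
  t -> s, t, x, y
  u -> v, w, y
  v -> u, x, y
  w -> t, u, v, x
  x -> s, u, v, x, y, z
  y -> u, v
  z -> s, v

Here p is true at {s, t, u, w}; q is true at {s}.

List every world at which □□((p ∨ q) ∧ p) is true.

∅

s: successors {s, t, v, x, z}; □((p ∨ q) ∧ p) there: s:F, t:F, v:F, x:F, z:F. ✗
t: successors {s, t, x, y}; □((p ∨ q) ∧ p) there: s:F, t:F, x:F, y:F. ✗
u: successors {v, w, y}; □((p ∨ q) ∧ p) there: v:F, w:F, y:F. ✗
v: successors {u, x, y}; □((p ∨ q) ∧ p) there: u:F, x:F, y:F. ✗
w: successors {t, u, v, x}; □((p ∨ q) ∧ p) there: t:F, u:F, v:F, x:F. ✗
x: successors {s, u, v, x, y, z}; □((p ∨ q) ∧ p) there: s:F, u:F, v:F, x:F, y:F, z:F. ✗
y: successors {u, v}; □((p ∨ q) ∧ p) there: u:F, v:F. ✗
z: successors {s, v}; □((p ∨ q) ∧ p) there: s:F, v:F. ✗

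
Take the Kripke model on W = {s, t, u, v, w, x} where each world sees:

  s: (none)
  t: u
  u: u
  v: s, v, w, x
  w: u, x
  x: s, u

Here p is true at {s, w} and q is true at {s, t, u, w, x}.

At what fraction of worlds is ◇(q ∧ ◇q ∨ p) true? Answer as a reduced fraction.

5/6

s: no successors, so ◇(q ∧ ◇q ∨ p) fails. ✗
t: successors {u}; q ∧ ◇q ∨ p there: u:T. ✓
u: successors {u}; q ∧ ◇q ∨ p there: u:T. ✓
v: successors {s, v, w, x}; q ∧ ◇q ∨ p there: s:T, v:F, w:T, x:T. ✓
w: successors {u, x}; q ∧ ◇q ∨ p there: u:T, x:T. ✓
x: successors {s, u}; q ∧ ◇q ∨ p there: s:T, u:T. ✓
That's 5 of 6 worlds, so 5/6.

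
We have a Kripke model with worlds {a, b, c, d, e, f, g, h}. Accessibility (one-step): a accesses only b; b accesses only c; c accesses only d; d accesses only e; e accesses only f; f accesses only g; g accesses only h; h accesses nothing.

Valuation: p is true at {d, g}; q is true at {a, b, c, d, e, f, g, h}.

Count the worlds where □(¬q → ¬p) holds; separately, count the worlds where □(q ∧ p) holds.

8 and 3

For □(¬q → ¬p):
a: successors {b}; ¬q → ¬p there: b:T. ✓
b: successors {c}; ¬q → ¬p there: c:T. ✓
c: successors {d}; ¬q → ¬p there: d:T. ✓
d: successors {e}; ¬q → ¬p there: e:T. ✓
e: successors {f}; ¬q → ¬p there: f:T. ✓
f: successors {g}; ¬q → ¬p there: g:T. ✓
g: successors {h}; ¬q → ¬p there: h:T. ✓
h: no successors, so □(¬q → ¬p) holds vacuously. ✓
— 8 worlds.
For □(q ∧ p):
a: successors {b}; q ∧ p there: b:F. ✗
b: successors {c}; q ∧ p there: c:F. ✗
c: successors {d}; q ∧ p there: d:T. ✓
d: successors {e}; q ∧ p there: e:F. ✗
e: successors {f}; q ∧ p there: f:F. ✗
f: successors {g}; q ∧ p there: g:T. ✓
g: successors {h}; q ∧ p there: h:F. ✗
h: no successors, so □(q ∧ p) holds vacuously. ✓
— 3 worlds.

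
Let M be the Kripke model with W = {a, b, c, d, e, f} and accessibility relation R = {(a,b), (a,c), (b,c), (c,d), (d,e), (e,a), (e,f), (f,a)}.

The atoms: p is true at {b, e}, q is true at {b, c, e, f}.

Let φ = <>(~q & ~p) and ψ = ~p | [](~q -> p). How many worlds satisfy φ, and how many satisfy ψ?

For <>(~q & ~p):
a: successors {b, c}; ~q & ~p there: b:F, c:F. ✗
b: successors {c}; ~q & ~p there: c:F. ✗
c: successors {d}; ~q & ~p there: d:T. ✓
d: successors {e}; ~q & ~p there: e:F. ✗
e: successors {a, f}; ~q & ~p there: a:T, f:F. ✓
f: successors {a}; ~q & ~p there: a:T. ✓
— 3 worlds.
For ~p | [](~q -> p):
a: ~p is T, [](~q -> p) is T. ✓
b: ~p is F, [](~q -> p) is T. ✓
c: ~p is T, [](~q -> p) is F. ✓
d: ~p is T, [](~q -> p) is T. ✓
e: ~p is F, [](~q -> p) is F. ✗
f: ~p is T, [](~q -> p) is F. ✓
— 5 worlds.

3 and 5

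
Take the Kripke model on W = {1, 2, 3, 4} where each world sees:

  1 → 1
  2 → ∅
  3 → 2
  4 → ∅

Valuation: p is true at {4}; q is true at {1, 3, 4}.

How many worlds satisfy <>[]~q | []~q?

1: <>[]~q is F, []~q is F. ✗
2: <>[]~q is F, []~q is T. ✓
3: <>[]~q is T, []~q is T. ✓
4: <>[]~q is F, []~q is T. ✓
Satisfying worlds: {2, 3, 4}.

3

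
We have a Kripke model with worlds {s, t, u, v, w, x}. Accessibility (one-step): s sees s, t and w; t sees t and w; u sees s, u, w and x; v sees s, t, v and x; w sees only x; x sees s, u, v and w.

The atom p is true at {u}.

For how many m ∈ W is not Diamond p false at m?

2

s: Diamond p is F. ✓
t: Diamond p is F. ✓
u: Diamond p is T. ✗
v: Diamond p is F. ✓
w: Diamond p is F. ✓
x: Diamond p is T. ✗
Satisfying worlds: {s, t, v, w}.
So not Diamond p fails at the other 2 worlds.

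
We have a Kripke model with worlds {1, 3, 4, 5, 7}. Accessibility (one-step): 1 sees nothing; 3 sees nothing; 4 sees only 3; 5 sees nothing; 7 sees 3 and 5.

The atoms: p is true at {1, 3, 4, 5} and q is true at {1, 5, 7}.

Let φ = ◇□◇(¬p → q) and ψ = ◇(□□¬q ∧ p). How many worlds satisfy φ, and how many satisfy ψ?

For ◇□◇(¬p → q):
1: no successors, so ◇□◇(¬p → q) fails. ✗
3: no successors, so ◇□◇(¬p → q) fails. ✗
4: successors {3}; □◇(¬p → q) there: 3:T. ✓
5: no successors, so ◇□◇(¬p → q) fails. ✗
7: successors {3, 5}; □◇(¬p → q) there: 3:T, 5:T. ✓
— 2 worlds.
For ◇(□□¬q ∧ p):
1: no successors, so ◇(□□¬q ∧ p) fails. ✗
3: no successors, so ◇(□□¬q ∧ p) fails. ✗
4: successors {3}; □□¬q ∧ p there: 3:T. ✓
5: no successors, so ◇(□□¬q ∧ p) fails. ✗
7: successors {3, 5}; □□¬q ∧ p there: 3:T, 5:T. ✓
— 2 worlds.

2 and 2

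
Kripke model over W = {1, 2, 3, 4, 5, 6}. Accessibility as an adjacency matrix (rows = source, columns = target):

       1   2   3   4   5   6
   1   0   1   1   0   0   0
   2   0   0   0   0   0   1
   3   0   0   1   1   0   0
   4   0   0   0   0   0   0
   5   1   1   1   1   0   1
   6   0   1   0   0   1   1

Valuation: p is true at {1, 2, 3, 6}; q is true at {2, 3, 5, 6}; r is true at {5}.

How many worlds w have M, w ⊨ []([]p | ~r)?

1: successors {2, 3}; []p | ~r there: 2:T, 3:T. ✓
2: successors {6}; []p | ~r there: 6:T. ✓
3: successors {3, 4}; []p | ~r there: 3:T, 4:T. ✓
4: no successors, so []([]p | ~r) holds vacuously. ✓
5: successors {1, 2, 3, 4, 6}; []p | ~r there: 1:T, 2:T, 3:T, 4:T, 6:T. ✓
6: successors {2, 5, 6}; []p | ~r there: 2:T, 5:F, 6:T. ✗
Satisfying worlds: {1, 2, 3, 4, 5}.

5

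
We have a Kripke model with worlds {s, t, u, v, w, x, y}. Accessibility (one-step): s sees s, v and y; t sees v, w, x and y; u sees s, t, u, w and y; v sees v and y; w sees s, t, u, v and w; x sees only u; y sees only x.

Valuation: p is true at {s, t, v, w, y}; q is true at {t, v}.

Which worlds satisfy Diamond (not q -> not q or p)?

s: successors {s, v, y}; not q -> not q or p there: s:T, v:T, y:T. ✓
t: successors {v, w, x, y}; not q -> not q or p there: v:T, w:T, x:T, y:T. ✓
u: successors {s, t, u, w, y}; not q -> not q or p there: s:T, t:T, u:T, w:T, y:T. ✓
v: successors {v, y}; not q -> not q or p there: v:T, y:T. ✓
w: successors {s, t, u, v, w}; not q -> not q or p there: s:T, t:T, u:T, v:T, w:T. ✓
x: successors {u}; not q -> not q or p there: u:T. ✓
y: successors {x}; not q -> not q or p there: x:T. ✓

{s, t, u, v, w, x, y}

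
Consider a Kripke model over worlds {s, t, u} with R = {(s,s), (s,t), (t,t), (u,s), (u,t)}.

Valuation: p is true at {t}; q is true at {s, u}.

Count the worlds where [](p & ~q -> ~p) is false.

s: successors {s, t}; p & ~q -> ~p there: s:T, t:F. ✗
t: successors {t}; p & ~q -> ~p there: t:F. ✗
u: successors {s, t}; p & ~q -> ~p there: s:T, t:F. ✗
Satisfying worlds: ∅.
So [](p & ~q -> ~p) fails at the other 3 worlds.

3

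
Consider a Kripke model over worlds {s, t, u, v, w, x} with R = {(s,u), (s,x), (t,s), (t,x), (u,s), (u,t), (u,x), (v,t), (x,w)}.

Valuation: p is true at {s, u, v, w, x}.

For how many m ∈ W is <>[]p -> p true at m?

s: <>[]p is T, p is T. ✓
t: <>[]p is T, p is F. ✗
u: <>[]p is T, p is T. ✓
v: <>[]p is T, p is T. ✓
w: <>[]p is F, p is T. ✓
x: <>[]p is T, p is T. ✓
Satisfying worlds: {s, u, v, w, x}.

5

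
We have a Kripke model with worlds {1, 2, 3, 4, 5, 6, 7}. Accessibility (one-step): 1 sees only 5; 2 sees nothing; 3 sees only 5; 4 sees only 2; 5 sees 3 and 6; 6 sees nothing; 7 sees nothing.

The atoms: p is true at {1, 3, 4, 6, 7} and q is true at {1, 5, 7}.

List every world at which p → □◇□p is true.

1: p is T, □◇□p is T. ✓
2: p is F, □◇□p is T. ✓
3: p is T, □◇□p is T. ✓
4: p is T, □◇□p is F. ✗
5: p is F, □◇□p is F. ✓
6: p is T, □◇□p is T. ✓
7: p is T, □◇□p is T. ✓

{1, 2, 3, 5, 6, 7}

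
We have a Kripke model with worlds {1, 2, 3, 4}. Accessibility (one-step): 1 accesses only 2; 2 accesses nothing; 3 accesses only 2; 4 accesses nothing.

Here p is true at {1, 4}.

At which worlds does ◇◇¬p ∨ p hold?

{1, 4}

1: ◇◇¬p is F, p is T. ✓
2: ◇◇¬p is F, p is F. ✗
3: ◇◇¬p is F, p is F. ✗
4: ◇◇¬p is F, p is T. ✓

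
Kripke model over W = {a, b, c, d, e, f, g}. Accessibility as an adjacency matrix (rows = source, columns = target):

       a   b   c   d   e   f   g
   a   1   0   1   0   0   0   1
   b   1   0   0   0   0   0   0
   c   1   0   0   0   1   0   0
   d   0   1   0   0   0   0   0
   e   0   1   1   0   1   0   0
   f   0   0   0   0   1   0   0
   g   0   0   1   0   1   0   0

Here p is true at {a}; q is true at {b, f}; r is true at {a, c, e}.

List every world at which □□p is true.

{d}

a: successors {a, c, g}; □p there: a:F, c:F, g:F. ✗
b: successors {a}; □p there: a:F. ✗
c: successors {a, e}; □p there: a:F, e:F. ✗
d: successors {b}; □p there: b:T. ✓
e: successors {b, c, e}; □p there: b:T, c:F, e:F. ✗
f: successors {e}; □p there: e:F. ✗
g: successors {c, e}; □p there: c:F, e:F. ✗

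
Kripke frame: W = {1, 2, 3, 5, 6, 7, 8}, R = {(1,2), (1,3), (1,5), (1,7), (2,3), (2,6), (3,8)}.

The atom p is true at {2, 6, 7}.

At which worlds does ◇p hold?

{1, 2}

1: successors {2, 3, 5, 7}; p there: 2:T, 3:F, 5:F, 7:T. ✓
2: successors {3, 6}; p there: 3:F, 6:T. ✓
3: successors {8}; p there: 8:F. ✗
5: no successors, so ◇p fails. ✗
6: no successors, so ◇p fails. ✗
7: no successors, so ◇p fails. ✗
8: no successors, so ◇p fails. ✗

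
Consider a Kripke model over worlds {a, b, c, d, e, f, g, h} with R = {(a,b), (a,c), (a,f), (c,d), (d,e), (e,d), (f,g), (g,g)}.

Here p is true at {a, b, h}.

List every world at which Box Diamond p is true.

a: successors {b, c, f}; Diamond p there: b:F, c:F, f:F. ✗
b: no successors, so Box Diamond p holds vacuously. ✓
c: successors {d}; Diamond p there: d:F. ✗
d: successors {e}; Diamond p there: e:F. ✗
e: successors {d}; Diamond p there: d:F. ✗
f: successors {g}; Diamond p there: g:F. ✗
g: successors {g}; Diamond p there: g:F. ✗
h: no successors, so Box Diamond p holds vacuously. ✓

{b, h}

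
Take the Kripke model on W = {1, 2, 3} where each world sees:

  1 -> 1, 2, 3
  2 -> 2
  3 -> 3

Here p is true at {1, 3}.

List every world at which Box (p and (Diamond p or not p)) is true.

1: successors {1, 2, 3}; p and (Diamond p or not p) there: 1:T, 2:F, 3:T. ✗
2: successors {2}; p and (Diamond p or not p) there: 2:F. ✗
3: successors {3}; p and (Diamond p or not p) there: 3:T. ✓

{3}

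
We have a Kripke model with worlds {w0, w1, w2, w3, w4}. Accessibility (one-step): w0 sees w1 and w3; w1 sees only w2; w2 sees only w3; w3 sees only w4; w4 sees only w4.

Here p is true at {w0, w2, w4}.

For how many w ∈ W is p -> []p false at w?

2

w0: p is T, []p is F. ✗
w1: p is F, []p is T. ✓
w2: p is T, []p is F. ✗
w3: p is F, []p is T. ✓
w4: p is T, []p is T. ✓
Satisfying worlds: {w1, w3, w4}.
So p -> []p fails at the other 2 worlds.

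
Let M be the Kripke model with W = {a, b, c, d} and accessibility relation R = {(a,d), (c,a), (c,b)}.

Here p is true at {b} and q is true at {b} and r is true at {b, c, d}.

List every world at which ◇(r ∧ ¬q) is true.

{a}

a: successors {d}; r ∧ ¬q there: d:T. ✓
b: no successors, so ◇(r ∧ ¬q) fails. ✗
c: successors {a, b}; r ∧ ¬q there: a:F, b:F. ✗
d: no successors, so ◇(r ∧ ¬q) fails. ✗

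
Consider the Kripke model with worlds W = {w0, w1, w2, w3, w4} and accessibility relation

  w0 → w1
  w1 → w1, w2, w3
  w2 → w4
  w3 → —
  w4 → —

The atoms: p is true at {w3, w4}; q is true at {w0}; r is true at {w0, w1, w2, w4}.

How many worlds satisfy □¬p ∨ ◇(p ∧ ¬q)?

w0: □¬p is T, ◇(p ∧ ¬q) is F. ✓
w1: □¬p is F, ◇(p ∧ ¬q) is T. ✓
w2: □¬p is F, ◇(p ∧ ¬q) is T. ✓
w3: □¬p is T, ◇(p ∧ ¬q) is F. ✓
w4: □¬p is T, ◇(p ∧ ¬q) is F. ✓
Satisfying worlds: {w0, w1, w2, w3, w4}.

5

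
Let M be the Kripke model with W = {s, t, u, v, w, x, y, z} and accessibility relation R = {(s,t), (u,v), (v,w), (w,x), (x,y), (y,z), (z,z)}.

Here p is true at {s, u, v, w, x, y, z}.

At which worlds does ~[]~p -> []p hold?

s: ~[]~p is F, []p is F. ✓
t: ~[]~p is F, []p is T. ✓
u: ~[]~p is T, []p is T. ✓
v: ~[]~p is T, []p is T. ✓
w: ~[]~p is T, []p is T. ✓
x: ~[]~p is T, []p is T. ✓
y: ~[]~p is T, []p is T. ✓
z: ~[]~p is T, []p is T. ✓

{s, t, u, v, w, x, y, z}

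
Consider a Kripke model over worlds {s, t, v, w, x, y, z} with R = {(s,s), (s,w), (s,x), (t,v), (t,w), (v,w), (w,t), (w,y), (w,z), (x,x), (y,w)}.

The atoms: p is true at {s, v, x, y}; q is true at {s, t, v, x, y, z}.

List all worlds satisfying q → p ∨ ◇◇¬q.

{s, t, v, w, x, y}

s: q is T, p ∨ ◇◇¬q is T. ✓
t: q is T, p ∨ ◇◇¬q is T. ✓
v: q is T, p ∨ ◇◇¬q is T. ✓
w: q is F, p ∨ ◇◇¬q is T. ✓
x: q is T, p ∨ ◇◇¬q is T. ✓
y: q is T, p ∨ ◇◇¬q is T. ✓
z: q is T, p ∨ ◇◇¬q is F. ✗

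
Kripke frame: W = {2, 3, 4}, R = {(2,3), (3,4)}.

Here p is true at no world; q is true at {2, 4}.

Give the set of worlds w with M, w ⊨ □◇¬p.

2: successors {3}; ◇¬p there: 3:T. ✓
3: successors {4}; ◇¬p there: 4:F. ✗
4: no successors, so □◇¬p holds vacuously. ✓

{2, 4}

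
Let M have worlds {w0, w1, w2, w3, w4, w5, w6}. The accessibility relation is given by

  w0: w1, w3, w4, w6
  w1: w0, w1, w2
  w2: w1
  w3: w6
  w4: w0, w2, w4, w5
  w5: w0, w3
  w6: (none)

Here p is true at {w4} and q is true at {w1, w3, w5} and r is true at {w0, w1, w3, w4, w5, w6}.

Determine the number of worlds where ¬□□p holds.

5

w0: □□p is F. ✓
w1: □□p is F. ✓
w2: □□p is F. ✓
w3: □□p is T. ✗
w4: □□p is F. ✓
w5: □□p is F. ✓
w6: □□p is T. ✗
Satisfying worlds: {w0, w1, w2, w4, w5}.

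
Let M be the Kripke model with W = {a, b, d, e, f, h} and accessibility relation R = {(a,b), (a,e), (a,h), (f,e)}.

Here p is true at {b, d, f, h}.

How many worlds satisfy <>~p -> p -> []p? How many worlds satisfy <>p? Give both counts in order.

For <>~p -> p -> []p:
a: <>~p is T, p -> []p is T. ✓
b: <>~p is F, p -> []p is T. ✓
d: <>~p is F, p -> []p is T. ✓
e: <>~p is F, p -> []p is T. ✓
f: <>~p is T, p -> []p is F. ✗
h: <>~p is F, p -> []p is T. ✓
— 5 worlds.
For <>p:
a: successors {b, e, h}; p there: b:T, e:F, h:T. ✓
b: no successors, so <>p fails. ✗
d: no successors, so <>p fails. ✗
e: no successors, so <>p fails. ✗
f: successors {e}; p there: e:F. ✗
h: no successors, so <>p fails. ✗
— 1 world.

5 and 1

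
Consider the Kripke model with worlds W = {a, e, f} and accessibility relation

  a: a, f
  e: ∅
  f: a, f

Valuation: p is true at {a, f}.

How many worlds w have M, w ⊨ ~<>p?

1

a: <>p is T. ✗
e: <>p is F. ✓
f: <>p is T. ✗
Satisfying worlds: {e}.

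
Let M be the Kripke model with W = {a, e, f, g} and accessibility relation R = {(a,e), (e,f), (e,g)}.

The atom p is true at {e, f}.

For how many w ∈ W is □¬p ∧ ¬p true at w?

1

a: □¬p is F, ¬p is T. ✗
e: □¬p is F, ¬p is F. ✗
f: □¬p is T, ¬p is F. ✗
g: □¬p is T, ¬p is T. ✓
Satisfying worlds: {g}.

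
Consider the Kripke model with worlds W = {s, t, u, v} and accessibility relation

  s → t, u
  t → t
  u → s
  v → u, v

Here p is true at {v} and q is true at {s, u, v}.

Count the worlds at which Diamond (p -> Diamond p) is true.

4

s: successors {t, u}; p -> Diamond p there: t:T, u:T. ✓
t: successors {t}; p -> Diamond p there: t:T. ✓
u: successors {s}; p -> Diamond p there: s:T. ✓
v: successors {u, v}; p -> Diamond p there: u:T, v:T. ✓
Satisfying worlds: {s, t, u, v}.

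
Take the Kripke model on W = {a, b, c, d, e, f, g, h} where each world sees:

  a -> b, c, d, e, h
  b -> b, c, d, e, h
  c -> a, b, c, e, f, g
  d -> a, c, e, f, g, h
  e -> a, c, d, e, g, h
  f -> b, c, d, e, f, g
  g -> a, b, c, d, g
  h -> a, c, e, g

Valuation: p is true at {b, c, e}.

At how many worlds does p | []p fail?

5

a: p is F, []p is F. ✗
b: p is T, []p is F. ✓
c: p is T, []p is F. ✓
d: p is F, []p is F. ✗
e: p is T, []p is F. ✓
f: p is F, []p is F. ✗
g: p is F, []p is F. ✗
h: p is F, []p is F. ✗
Satisfying worlds: {b, c, e}.
So p | []p fails at the other 5 worlds.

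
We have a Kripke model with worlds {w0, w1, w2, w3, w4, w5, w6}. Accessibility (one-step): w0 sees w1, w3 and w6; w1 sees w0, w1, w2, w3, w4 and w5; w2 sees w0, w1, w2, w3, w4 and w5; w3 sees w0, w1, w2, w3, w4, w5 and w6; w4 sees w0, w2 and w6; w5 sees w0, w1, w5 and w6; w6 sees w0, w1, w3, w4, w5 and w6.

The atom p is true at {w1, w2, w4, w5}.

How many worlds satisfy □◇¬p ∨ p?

7

w0: □◇¬p is T, p is F. ✓
w1: □◇¬p is T, p is T. ✓
w2: □◇¬p is T, p is T. ✓
w3: □◇¬p is T, p is F. ✓
w4: □◇¬p is T, p is T. ✓
w5: □◇¬p is T, p is T. ✓
w6: □◇¬p is T, p is F. ✓
Satisfying worlds: {w0, w1, w2, w3, w4, w5, w6}.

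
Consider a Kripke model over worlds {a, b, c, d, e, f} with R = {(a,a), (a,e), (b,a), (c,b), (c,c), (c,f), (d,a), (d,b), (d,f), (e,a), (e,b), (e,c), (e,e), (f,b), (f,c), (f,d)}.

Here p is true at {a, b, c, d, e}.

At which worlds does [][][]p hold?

a: successors {a, e}; [][]p there: a:T, e:F. ✗
b: successors {a}; [][]p there: a:T. ✓
c: successors {b, c, f}; [][]p there: b:T, c:F, f:F. ✗
d: successors {a, b, f}; [][]p there: a:T, b:T, f:F. ✗
e: successors {a, b, c, e}; [][]p there: a:T, b:T, c:F, e:F. ✗
f: successors {b, c, d}; [][]p there: b:T, c:F, d:T. ✗

{b}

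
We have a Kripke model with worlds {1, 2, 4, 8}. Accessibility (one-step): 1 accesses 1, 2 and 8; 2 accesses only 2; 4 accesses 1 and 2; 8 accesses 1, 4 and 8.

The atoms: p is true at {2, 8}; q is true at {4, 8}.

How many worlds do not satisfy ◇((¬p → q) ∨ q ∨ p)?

1: successors {1, 2, 8}; (¬p → q) ∨ q ∨ p there: 1:F, 2:T, 8:T. ✓
2: successors {2}; (¬p → q) ∨ q ∨ p there: 2:T. ✓
4: successors {1, 2}; (¬p → q) ∨ q ∨ p there: 1:F, 2:T. ✓
8: successors {1, 4, 8}; (¬p → q) ∨ q ∨ p there: 1:F, 4:T, 8:T. ✓
Satisfying worlds: {1, 2, 4, 8}.
So ◇((¬p → q) ∨ q ∨ p) fails at the other 0 worlds.

0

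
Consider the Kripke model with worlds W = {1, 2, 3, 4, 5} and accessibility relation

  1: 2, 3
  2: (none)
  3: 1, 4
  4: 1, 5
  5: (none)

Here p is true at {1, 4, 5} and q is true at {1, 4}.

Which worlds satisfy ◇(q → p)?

{1, 3, 4}

1: successors {2, 3}; q → p there: 2:T, 3:T. ✓
2: no successors, so ◇(q → p) fails. ✗
3: successors {1, 4}; q → p there: 1:T, 4:T. ✓
4: successors {1, 5}; q → p there: 1:T, 5:T. ✓
5: no successors, so ◇(q → p) fails. ✗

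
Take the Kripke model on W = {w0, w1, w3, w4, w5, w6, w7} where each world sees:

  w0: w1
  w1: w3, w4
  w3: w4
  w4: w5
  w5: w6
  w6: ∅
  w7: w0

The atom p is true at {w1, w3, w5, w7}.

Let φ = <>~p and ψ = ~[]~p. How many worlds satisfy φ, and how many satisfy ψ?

4 and 3

For <>~p:
w0: successors {w1}; ~p there: w1:F. ✗
w1: successors {w3, w4}; ~p there: w3:F, w4:T. ✓
w3: successors {w4}; ~p there: w4:T. ✓
w4: successors {w5}; ~p there: w5:F. ✗
w5: successors {w6}; ~p there: w6:T. ✓
w6: no successors, so <>~p fails. ✗
w7: successors {w0}; ~p there: w0:T. ✓
— 4 worlds.
For ~[]~p:
w0: []~p is F. ✓
w1: []~p is F. ✓
w3: []~p is T. ✗
w4: []~p is F. ✓
w5: []~p is T. ✗
w6: []~p is T. ✗
w7: []~p is T. ✗
— 3 worlds.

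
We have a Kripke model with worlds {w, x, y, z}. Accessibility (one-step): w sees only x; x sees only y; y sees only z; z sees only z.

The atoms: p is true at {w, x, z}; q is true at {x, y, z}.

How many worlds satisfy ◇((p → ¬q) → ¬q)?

w: successors {x}; (p → ¬q) → ¬q there: x:T. ✓
x: successors {y}; (p → ¬q) → ¬q there: y:F. ✗
y: successors {z}; (p → ¬q) → ¬q there: z:T. ✓
z: successors {z}; (p → ¬q) → ¬q there: z:T. ✓
Satisfying worlds: {w, y, z}.

3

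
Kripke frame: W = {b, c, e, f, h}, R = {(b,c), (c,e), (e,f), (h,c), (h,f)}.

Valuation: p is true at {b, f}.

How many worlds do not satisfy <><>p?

4

b: successors {c}; <>p there: c:F. ✗
c: successors {e}; <>p there: e:T. ✓
e: successors {f}; <>p there: f:F. ✗
f: no successors, so <><>p fails. ✗
h: successors {c, f}; <>p there: c:F, f:F. ✗
Satisfying worlds: {c}.
So <><>p fails at the other 4 worlds.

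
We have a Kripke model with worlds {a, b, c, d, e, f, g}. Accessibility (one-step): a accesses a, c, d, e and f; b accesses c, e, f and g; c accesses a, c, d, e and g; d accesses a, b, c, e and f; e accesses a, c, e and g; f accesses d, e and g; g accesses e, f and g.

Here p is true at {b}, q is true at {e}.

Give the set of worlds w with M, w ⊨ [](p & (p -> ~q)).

∅

a: successors {a, c, d, e, f}; p & (p -> ~q) there: a:F, c:F, d:F, e:F, f:F. ✗
b: successors {c, e, f, g}; p & (p -> ~q) there: c:F, e:F, f:F, g:F. ✗
c: successors {a, c, d, e, g}; p & (p -> ~q) there: a:F, c:F, d:F, e:F, g:F. ✗
d: successors {a, b, c, e, f}; p & (p -> ~q) there: a:F, b:T, c:F, e:F, f:F. ✗
e: successors {a, c, e, g}; p & (p -> ~q) there: a:F, c:F, e:F, g:F. ✗
f: successors {d, e, g}; p & (p -> ~q) there: d:F, e:F, g:F. ✗
g: successors {e, f, g}; p & (p -> ~q) there: e:F, f:F, g:F. ✗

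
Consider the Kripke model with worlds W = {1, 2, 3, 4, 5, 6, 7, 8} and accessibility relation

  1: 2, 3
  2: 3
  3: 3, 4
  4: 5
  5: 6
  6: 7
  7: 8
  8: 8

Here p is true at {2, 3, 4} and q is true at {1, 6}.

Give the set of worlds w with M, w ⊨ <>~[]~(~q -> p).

{1, 2, 3, 4}

1: successors {2, 3}; ~[]~(~q -> p) there: 2:T, 3:T. ✓
2: successors {3}; ~[]~(~q -> p) there: 3:T. ✓
3: successors {3, 4}; ~[]~(~q -> p) there: 3:T, 4:F. ✓
4: successors {5}; ~[]~(~q -> p) there: 5:T. ✓
5: successors {6}; ~[]~(~q -> p) there: 6:F. ✗
6: successors {7}; ~[]~(~q -> p) there: 7:F. ✗
7: successors {8}; ~[]~(~q -> p) there: 8:F. ✗
8: successors {8}; ~[]~(~q -> p) there: 8:F. ✗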